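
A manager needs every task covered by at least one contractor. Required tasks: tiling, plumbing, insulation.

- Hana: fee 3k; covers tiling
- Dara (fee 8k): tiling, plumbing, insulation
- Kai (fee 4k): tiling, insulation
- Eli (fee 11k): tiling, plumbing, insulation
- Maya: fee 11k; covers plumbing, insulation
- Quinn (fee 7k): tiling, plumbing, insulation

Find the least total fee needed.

7

This is an integer covering problem.
The greedy cost-per-new-task heuristic would pick Kai and Quinn for 11, but a cheaper cover exists.
Quinn alone covers tiling, plumbing, insulation — every task.
Total fee: 7.
No cover costs less than 7.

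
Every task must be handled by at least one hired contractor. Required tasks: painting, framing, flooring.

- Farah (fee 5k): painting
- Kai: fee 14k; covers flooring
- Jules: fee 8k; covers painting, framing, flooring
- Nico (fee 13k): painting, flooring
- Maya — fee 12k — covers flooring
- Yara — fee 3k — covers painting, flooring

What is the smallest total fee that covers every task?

8

The greedy cost-per-new-task heuristic would pick Yara and Jules for 11, but a cheaper cover exists.
Jules alone covers painting, framing, flooring — every task.
Total fee: 8.
No cover costs less than 8.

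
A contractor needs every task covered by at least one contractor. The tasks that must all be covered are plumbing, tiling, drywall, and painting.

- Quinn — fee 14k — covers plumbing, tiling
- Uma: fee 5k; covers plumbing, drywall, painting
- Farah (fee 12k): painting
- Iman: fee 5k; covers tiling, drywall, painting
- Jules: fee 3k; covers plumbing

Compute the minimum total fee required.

This is a weighted set-cover instance.
The greedy cost-per-new-task heuristic would pick Uma and Iman for 10, but a cheaper cover exists.
Choose Iman and Jules: together they cover plumbing, tiling, drywall, painting — every task.
Total fee: 5 + 3 = 8.
No cover costs less than 8.

8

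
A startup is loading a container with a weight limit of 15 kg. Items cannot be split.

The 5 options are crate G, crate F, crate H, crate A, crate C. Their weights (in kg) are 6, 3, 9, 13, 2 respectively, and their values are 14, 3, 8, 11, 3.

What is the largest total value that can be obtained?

22

Take crate G and crate H: weight 6 + 9 = 15 ≤ 15, value 14 + 8 = 22.
No other feasible combination does better.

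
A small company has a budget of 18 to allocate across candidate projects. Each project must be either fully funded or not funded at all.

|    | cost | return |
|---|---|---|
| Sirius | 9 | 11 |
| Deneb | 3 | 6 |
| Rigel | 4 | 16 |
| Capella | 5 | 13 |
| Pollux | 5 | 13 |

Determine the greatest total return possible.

48

Rigel + Capella + Pollux: cost 4 + 5 + 5 = 14 ≤ 18, return 16 + 13 + 13 = 42.
Sirius + Rigel + Capella: cost 9 + 4 + 5 = 18 ≤ 18, return 11 + 16 + 13 = 40.
Deneb + Rigel + Capella + Pollux: cost 3 + 4 + 5 + 5 = 17 ≤ 18, return 6 + 16 + 13 + 13 = 48.
Best is Deneb, Rigel, Capella, and Pollux with total return 48.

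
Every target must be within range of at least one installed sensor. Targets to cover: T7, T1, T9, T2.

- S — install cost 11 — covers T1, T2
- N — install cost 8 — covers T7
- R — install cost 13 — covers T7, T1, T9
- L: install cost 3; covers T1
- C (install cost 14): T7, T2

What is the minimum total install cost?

This is an integer covering problem.
The greedy cost-per-new-target heuristic would pick L, R, and S for 27, but a cheaper cover exists.
Choose S and R: together they cover T7, T1, T9, T2 — every target.
Total install cost: 11 + 13 = 24.
No cover costs less than 24.

24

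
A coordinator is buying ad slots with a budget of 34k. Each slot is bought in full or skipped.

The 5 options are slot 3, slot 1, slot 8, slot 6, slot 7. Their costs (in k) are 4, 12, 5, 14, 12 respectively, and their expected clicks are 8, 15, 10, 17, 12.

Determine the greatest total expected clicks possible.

slot 3 + slot 1 + slot 6: cost 4 + 12 + 14 = 30 ≤ 34, expected clicks 8 + 15 + 17 = 40.
slot 3 + slot 1 + slot 8 + slot 7: cost 4 + 12 + 5 + 12 = 33 ≤ 34, expected clicks 8 + 15 + 10 + 12 = 45.
slot 1 + slot 8 + slot 6: cost 12 + 5 + 14 = 31 ≤ 34, expected clicks 15 + 10 + 17 = 42.
Best is slot 3, slot 1, slot 8, and slot 7 with total expected clicks 45.

45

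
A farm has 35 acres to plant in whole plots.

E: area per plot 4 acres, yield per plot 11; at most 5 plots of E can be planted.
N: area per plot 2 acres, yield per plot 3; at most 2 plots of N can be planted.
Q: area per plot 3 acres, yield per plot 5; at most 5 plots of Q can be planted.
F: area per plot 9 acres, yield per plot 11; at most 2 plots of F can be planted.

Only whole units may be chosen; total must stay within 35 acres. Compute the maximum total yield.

80

This is a bounded integer knapsack.
E has the best ratio (11/4); taking only E gives at most 5×11 = 55 (stopped by the supply cap of 5).
Mixing does better — 5×E and 5×Q: area 35 ≤ 35, yield 5·11 + 5·5 = 80.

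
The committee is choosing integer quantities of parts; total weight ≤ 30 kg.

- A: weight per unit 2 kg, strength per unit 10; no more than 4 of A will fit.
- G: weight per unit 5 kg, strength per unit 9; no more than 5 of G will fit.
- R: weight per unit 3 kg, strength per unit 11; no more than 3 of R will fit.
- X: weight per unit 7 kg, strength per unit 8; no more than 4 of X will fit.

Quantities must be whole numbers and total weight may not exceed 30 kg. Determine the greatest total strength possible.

91

3×A, 3×G, and 3×R: weight 30 ≤ 30, strength 3·10 + 3·9 + 3·11 = 90.
4×A, 2×G, and 3×R: weight 27 ≤ 30, strength 4·10 + 2·9 + 3·11 = 91.
Best is 91.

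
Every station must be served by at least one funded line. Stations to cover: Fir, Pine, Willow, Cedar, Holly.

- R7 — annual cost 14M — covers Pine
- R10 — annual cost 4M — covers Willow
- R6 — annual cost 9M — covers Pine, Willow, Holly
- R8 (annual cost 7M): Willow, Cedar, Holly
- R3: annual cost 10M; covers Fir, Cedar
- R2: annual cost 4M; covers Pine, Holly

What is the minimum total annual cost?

18

This is a weighted set-cover instance.
The greedy cost-per-new-station heuristic would pick R2, R8, and R3 for 21, but a cheaper cover exists.
Choose R10, R3, and R2: together they cover Fir, Pine, Willow, Cedar, Holly — every station.
Total annual cost: 4 + 10 + 4 = 18.
No cover costs less than 18.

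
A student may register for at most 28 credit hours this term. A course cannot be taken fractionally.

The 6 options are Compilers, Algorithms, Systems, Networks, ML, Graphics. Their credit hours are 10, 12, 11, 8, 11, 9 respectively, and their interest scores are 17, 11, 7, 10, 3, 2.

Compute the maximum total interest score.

Allowing fractional choices, the relaxed optimum would be about 36.2, but courses are indivisible.
Compilers + Networks: credit hours 10 + 8 = 18 ≤ 28, interest score 17 + 10 = 27.
Compilers + Networks + Graphics: credit hours 10 + 8 + 9 = 27 ≤ 28, interest score 17 + 10 + 2 = 29.
Compilers + Algorithms: credit hours 10 + 12 = 22 ≤ 28, interest score 17 + 11 = 28.
Best is Compilers, Networks, and Graphics with total interest score 29.

29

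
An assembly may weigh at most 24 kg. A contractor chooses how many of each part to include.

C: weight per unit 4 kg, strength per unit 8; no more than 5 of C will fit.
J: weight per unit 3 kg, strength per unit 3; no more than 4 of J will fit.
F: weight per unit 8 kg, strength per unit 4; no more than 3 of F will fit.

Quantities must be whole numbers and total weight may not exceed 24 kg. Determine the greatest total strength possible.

43

Take 5×C and 1×J: weight 23 ≤ 24, strength 5·8 + 1·3 = 43.
C has the best ratio (8/4) and is taken to its limit of 5; remaining capacity is filled optimally with the others.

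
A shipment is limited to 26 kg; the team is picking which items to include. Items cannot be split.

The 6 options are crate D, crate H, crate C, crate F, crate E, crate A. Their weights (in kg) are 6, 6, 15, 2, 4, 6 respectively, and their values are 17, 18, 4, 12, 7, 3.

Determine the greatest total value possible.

This is a 0-1 knapsack instance.
Allowing fractional choices, the relaxed optimum would be about 57.5, but items are indivisible.
crate D + crate H + crate F + crate A: weight 6 + 6 + 2 + 6 = 20 ≤ 26, value 17 + 18 + 12 + 3 = 50.
crate D + crate H + crate F + crate E: weight 6 + 6 + 2 + 4 = 18 ≤ 26, value 17 + 18 + 12 + 7 = 54.
crate D + crate H + crate F + crate E + crate A: weight 6 + 6 + 2 + 4 + 6 = 24 ≤ 26, value 17 + 18 + 12 + 7 + 3 = 57.
Best is crate D, crate H, crate F, crate E, and crate A with total value 57.

57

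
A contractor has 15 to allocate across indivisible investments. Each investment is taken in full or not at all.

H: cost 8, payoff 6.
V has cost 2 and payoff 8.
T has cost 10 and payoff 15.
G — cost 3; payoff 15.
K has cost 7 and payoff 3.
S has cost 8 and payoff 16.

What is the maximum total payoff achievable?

39

Allowing fractional choices, the relaxed optimum would be about 42.0, but investments are indivisible.
G + S: cost 3 + 8 = 11 ≤ 15, payoff 15 + 16 = 31.
V + T + G: cost 2 + 10 + 3 = 15 ≤ 15, payoff 8 + 15 + 15 = 38.
V + G + S: cost 2 + 3 + 8 = 13 ≤ 15, payoff 8 + 15 + 16 = 39.
Best is V, G, and S with total payoff 39.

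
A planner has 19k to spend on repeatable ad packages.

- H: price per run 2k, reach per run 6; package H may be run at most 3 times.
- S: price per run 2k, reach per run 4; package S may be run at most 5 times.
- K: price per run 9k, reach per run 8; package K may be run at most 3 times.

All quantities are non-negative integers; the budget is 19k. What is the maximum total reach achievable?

This is a bounded integer knapsack.
3×H and 5×S: price 16 ≤ 19, reach 3·6 + 5·4 = 38.
3×H, 2×S, and 1×K: price 19 ≤ 19, reach 3·6 + 2·4 + 1·8 = 34.
Best is 38.

38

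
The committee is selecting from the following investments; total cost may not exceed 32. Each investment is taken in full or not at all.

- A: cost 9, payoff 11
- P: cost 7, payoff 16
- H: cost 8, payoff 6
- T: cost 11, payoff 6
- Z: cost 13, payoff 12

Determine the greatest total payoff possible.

Take A, P, and Z: cost 9 + 7 + 13 = 29 ≤ 32, payoff 11 + 16 + 12 = 39.
No other feasible combination does better.

39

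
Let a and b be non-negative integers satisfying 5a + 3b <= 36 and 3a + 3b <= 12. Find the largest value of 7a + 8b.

(a,b)=(0,4): 5·0+3·4=12≤36, 3·0+3·4=12≤12, objective 32.
(a,b)=(1,3): 5·1+3·3=14≤36, 3·1+3·3=12≤12, objective 31.
(a,b)=(0,3): 5·0+3·3=9≤36, 3·0+3·3=9≤12, objective 24.
Maximum is 32 at (a,b)=(0,4).

32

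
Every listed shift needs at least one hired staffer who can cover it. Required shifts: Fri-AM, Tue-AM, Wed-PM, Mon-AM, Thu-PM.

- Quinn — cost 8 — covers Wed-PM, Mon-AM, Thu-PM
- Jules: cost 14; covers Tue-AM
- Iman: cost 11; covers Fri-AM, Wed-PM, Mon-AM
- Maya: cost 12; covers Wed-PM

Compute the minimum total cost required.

Choose Quinn, Jules, and Iman: together they cover Fri-AM, Tue-AM, Wed-PM, Mon-AM, Thu-PM — every shift.
Total cost: 8 + 14 + 11 = 33.

33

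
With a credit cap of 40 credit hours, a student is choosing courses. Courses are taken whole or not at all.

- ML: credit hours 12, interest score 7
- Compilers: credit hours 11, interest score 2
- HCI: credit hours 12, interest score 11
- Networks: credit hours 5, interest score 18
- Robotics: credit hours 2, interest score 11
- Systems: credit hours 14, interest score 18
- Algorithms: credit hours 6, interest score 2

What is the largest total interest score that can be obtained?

60

Allowing fractional choices, the relaxed optimum would be about 62.1, but courses are indivisible.
HCI + Networks + Robotics + Systems + Algorithms: credit hours 12 + 5 + 2 + 14 + 6 = 39 ≤ 40, interest score 11 + 18 + 11 + 18 + 2 = 60.
HCI + Networks + Robotics + Systems: credit hours 12 + 5 + 2 + 14 = 33 ≤ 40, interest score 11 + 18 + 11 + 18 = 58.
Best is HCI, Networks, Robotics, Systems, and Algorithms with total interest score 60.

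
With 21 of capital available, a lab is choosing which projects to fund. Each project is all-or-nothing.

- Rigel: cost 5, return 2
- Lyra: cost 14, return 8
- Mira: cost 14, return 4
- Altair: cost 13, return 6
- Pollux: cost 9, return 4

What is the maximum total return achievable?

10

Take Rigel and Lyra: cost 5 + 14 = 19 ≤ 21, return 2 + 8 = 10.
No other feasible combination does better.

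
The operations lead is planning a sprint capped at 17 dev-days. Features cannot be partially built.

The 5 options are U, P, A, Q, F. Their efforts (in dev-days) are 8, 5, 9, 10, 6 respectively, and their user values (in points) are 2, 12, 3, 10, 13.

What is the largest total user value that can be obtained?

P + Q: effort 5 + 10 = 15 ≤ 17, user value 12 + 10 = 22.
Q + F: effort 10 + 6 = 16 ≤ 17, user value 10 + 13 = 23.
P + F: effort 5 + 6 = 11 ≤ 17, user value 12 + 13 = 25.
Best is P and F with total user value 25.

25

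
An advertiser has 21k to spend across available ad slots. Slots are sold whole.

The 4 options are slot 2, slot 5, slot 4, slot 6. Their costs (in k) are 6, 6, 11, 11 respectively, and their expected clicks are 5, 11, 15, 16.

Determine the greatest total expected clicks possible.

27

This is an integer program with binary decision variables.
Allowing fractional choices, the relaxed optimum would be about 32.5, but ad slots are indivisible.
slot 2 + slot 6: cost 6 + 11 = 17 ≤ 21, expected clicks 5 + 16 = 21.
slot 5 + slot 4: cost 6 + 11 = 17 ≤ 21, expected clicks 11 + 15 = 26.
slot 5 + slot 6: cost 6 + 11 = 17 ≤ 21, expected clicks 11 + 16 = 27.
Best is slot 5 and slot 6 with total expected clicks 27.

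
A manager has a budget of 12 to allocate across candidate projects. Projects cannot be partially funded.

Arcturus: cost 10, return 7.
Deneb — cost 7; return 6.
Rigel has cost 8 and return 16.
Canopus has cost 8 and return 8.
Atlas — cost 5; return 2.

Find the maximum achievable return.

16

Allowing fractional choices, the relaxed optimum would be about 20.0, but projects are indivisible.
Deneb + Atlas: cost 7 + 5 = 12 ≤ 12, return 6 + 2 = 8.
Canopus: cost 8 ≤ 12, return 8.
Rigel: cost 8 ≤ 12, return 16.
Best is Rigel with total return 16.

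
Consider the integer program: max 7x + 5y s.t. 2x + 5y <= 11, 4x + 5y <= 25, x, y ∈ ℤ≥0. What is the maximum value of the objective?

The continuous relaxation peaks at (5.5, 0) with value 38.50; rounding to a feasible lattice point costs some objective.
(x,y)=(5,0): 2·5+5·0=10≤11, 4·5+5·0=20≤25, objective 35.
(x,y)=(4,0): 2·4+5·0=8≤11, 4·4+5·0=16≤25, objective 28.
The best lattice point is (5,0), giving 35.

35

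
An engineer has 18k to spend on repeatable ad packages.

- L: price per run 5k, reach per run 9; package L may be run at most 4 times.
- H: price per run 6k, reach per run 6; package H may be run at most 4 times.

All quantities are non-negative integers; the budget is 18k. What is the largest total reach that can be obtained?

L has the best ratio (9/5); taking only L gives at most 3×9 = 27 (stopped by the price limit).
Optimal: 3×L: price 15 ≤ 18, reach 3·9 = 27.

27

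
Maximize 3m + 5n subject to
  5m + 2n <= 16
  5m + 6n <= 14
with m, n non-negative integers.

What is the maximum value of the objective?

The continuous relaxation peaks at (0, 2.33) with value 11.67; rounding to a feasible lattice point costs some objective.
(m,n)=(0,2): 5·0+2·2=4≤16, 5·0+6·2=12≤14, objective 10.
(m,n)=(1,1): 5·1+2·1=7≤16, 5·1+6·1=11≤14, objective 8.
(m,n)=(0,1): 5·0+2·1=2≤16, 5·0+6·1=6≤14, objective 5.
Maximum is 10 at (m,n)=(0,2).

10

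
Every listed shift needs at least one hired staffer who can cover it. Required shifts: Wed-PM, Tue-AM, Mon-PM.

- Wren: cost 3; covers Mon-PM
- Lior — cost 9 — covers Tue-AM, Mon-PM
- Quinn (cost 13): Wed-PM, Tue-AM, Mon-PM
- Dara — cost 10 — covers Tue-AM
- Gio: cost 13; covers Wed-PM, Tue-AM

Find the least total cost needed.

13

Quinn alone covers Wed-PM, Tue-AM, Mon-PM — every shift.
Total cost: 13.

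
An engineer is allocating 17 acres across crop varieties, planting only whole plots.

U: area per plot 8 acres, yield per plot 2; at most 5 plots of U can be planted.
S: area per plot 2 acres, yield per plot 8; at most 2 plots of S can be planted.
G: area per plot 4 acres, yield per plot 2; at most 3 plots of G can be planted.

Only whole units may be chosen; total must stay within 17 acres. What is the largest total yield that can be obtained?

S has the best ratio (8/2); taking only S gives at most 2×8 = 16 (stopped by the supply cap of 2).
Mixing does better — 2×S and 3×G: area 16 ≤ 17, yield 2·8 + 3·2 = 22.

22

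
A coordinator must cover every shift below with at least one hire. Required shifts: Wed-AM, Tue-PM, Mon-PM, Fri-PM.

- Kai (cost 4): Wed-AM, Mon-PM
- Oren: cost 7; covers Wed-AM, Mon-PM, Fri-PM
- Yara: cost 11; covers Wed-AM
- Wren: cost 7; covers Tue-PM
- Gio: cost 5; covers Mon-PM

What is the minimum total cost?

14

Choose Oren and Wren: together they cover Wed-AM, Tue-PM, Mon-PM, Fri-PM — every shift.
Total cost: 7 + 7 = 14.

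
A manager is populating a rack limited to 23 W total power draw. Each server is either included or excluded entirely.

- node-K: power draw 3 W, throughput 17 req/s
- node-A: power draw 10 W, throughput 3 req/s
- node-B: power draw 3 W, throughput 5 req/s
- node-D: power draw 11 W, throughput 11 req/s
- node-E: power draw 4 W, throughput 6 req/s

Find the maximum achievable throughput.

39

This is a 0-1 knapsack instance.
node-K + node-D + node-E: power draw 3 + 11 + 4 = 18 ≤ 23, throughput 17 + 11 + 6 = 34.
node-K + node-B + node-D + node-E: power draw 3 + 3 + 11 + 4 = 21 ≤ 23, throughput 17 + 5 + 11 + 6 = 39.
Best is node-K, node-B, node-D, and node-E with total throughput 39.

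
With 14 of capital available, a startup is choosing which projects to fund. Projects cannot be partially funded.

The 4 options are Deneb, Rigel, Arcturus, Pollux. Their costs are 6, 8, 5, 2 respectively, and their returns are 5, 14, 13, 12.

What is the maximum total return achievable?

30

This is an integer program with binary decision variables.
Rigel + Arcturus: cost 8 + 5 = 13 ≤ 14, return 14 + 13 = 27.
Deneb + Arcturus + Pollux: cost 6 + 5 + 2 = 13 ≤ 14, return 5 + 13 + 12 = 30.
Best is Deneb, Arcturus, and Pollux with total return 30.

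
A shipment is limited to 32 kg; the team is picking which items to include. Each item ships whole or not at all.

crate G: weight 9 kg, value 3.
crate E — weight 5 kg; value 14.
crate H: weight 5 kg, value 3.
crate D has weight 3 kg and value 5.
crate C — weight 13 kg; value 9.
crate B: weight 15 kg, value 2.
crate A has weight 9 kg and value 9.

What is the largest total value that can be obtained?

Take crate E, crate D, crate C, and crate A: weight 5 + 3 + 13 + 9 = 30 ≤ 32, value 14 + 5 + 9 + 9 = 37.
No other feasible combination does better.

37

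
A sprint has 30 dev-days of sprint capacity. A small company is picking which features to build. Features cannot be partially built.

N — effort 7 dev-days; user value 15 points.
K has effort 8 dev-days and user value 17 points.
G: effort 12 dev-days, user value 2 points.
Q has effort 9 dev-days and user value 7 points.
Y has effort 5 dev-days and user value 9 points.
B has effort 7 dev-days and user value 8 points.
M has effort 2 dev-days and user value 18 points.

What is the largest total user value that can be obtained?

67

N + K + Y + B + M: effort 7 + 8 + 5 + 7 + 2 = 29 ≤ 30, user value 15 + 17 + 9 + 8 + 18 = 67.
N + K + B + M: effort 7 + 8 + 7 + 2 = 24 ≤ 30, user value 15 + 17 + 8 + 18 = 58.
N + K + Y + M: effort 7 + 8 + 5 + 2 = 22 ≤ 30, user value 15 + 17 + 9 + 18 = 59.
Best is N, K, Y, B, and M with total user value 67.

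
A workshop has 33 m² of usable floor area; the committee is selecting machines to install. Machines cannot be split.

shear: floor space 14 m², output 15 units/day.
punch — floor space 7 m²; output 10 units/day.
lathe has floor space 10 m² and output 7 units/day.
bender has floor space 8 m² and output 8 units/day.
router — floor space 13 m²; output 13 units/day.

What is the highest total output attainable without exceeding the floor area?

Take shear, punch, and bender: floor space 14 + 7 + 8 = 29 ≤ 33, output 15 + 10 + 8 = 33.
No other feasible combination does better.

33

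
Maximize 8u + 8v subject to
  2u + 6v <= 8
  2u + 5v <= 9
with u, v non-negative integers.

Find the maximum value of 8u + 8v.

(u,v)=(4,0): 2·4+6·0=8≤8, 2·4+5·0=8≤9, objective 32.
(u,v)=(3,0): 2·3+6·0=6≤8, 2·3+5·0=6≤9, objective 24.
No feasible integer point exceeds 32.

32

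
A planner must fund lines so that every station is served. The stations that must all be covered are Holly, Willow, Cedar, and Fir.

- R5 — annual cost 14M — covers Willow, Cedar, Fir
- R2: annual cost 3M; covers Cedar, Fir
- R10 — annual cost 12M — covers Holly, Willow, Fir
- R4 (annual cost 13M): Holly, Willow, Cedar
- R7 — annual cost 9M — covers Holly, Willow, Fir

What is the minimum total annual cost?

12

Choose R2 and R7: together they cover Holly, Willow, Cedar, Fir — every station.
Total annual cost: 3 + 9 = 12.
No cover costs less than 12.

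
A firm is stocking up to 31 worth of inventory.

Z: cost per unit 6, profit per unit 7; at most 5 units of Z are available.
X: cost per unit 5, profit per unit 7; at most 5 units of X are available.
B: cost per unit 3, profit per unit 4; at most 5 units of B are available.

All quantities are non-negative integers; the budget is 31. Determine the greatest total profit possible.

43

This is a bounded integer knapsack.
5×X and 2×B: cost 31 ≤ 31, profit 5·7 + 2·4 = 43.
1×Z and 5×X: cost 31 ≤ 31, profit 1·7 + 5·7 = 42.
Best is 43.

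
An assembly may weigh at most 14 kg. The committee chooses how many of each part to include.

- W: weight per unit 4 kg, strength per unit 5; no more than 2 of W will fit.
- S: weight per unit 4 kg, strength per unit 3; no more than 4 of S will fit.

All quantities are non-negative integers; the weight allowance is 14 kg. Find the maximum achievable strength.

13

W has the best ratio (5/4); taking only W gives at most 2×5 = 10 (stopped by the supply cap of 2).
Mixing does better — 2×W and 1×S: weight 12 ≤ 14, strength 2·5 + 1·3 = 13.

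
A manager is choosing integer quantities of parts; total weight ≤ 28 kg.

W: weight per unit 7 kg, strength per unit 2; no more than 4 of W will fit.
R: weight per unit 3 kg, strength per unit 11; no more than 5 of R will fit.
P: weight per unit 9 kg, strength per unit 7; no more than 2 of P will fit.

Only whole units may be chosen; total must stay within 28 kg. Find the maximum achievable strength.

R has the best ratio (11/3); taking only R gives at most 5×11 = 55 (stopped by the supply cap of 5).
Mixing does better — 5×R and 1×P: weight 24 ≤ 28, strength 5·11 + 1·7 = 62.

62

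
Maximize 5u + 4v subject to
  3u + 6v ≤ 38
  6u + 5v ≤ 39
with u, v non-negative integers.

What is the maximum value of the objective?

32

(u,v)=(4,3): 3·4+6·3=30≤38, 6·4+5·3=39≤39, objective 32.
(u,v)=(3,4): 3·3+6·4=33≤38, 6·3+5·4=38≤39, objective 31.
(u,v)=(6,0): 3·6+6·0=18≤38, 6·6+5·0=36≤39, objective 30.
Maximum is 32 at (u,v)=(4,3).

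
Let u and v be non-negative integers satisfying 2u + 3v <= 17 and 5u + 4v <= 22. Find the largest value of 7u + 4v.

28

The continuous relaxation peaks at (4.4, 0) with value 30.80; rounding to a feasible lattice point costs some objective.
(u,v)=(4,0): 2·4+3·0=8≤17, 5·4+4·0=20≤22, objective 28.
(u,v)=(3,1): 2·3+3·1=9≤17, 5·3+4·1=19≤22, objective 25.
(u,v)=(3,0): 2·3+3·0=6≤17, 5·3+4·0=15≤22, objective 21.
No feasible integer point exceeds 28.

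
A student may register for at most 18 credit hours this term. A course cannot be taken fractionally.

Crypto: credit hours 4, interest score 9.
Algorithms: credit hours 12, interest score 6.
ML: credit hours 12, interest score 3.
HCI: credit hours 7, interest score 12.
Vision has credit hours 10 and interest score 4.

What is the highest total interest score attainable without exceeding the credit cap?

21

This is an integer program with binary decision variables.
Take Crypto and HCI: credit hours 4 + 7 = 11 ≤ 18, interest score 9 + 12 = 21.
No other feasible combination does better.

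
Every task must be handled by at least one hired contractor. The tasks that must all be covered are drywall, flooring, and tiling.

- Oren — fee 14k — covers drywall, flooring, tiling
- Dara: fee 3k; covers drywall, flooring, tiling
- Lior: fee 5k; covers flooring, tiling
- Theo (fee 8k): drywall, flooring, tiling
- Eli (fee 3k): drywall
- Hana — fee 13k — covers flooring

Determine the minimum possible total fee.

3

Dara alone covers drywall, flooring, tiling — every task.
Total fee: 3.
No cover costs less than 3.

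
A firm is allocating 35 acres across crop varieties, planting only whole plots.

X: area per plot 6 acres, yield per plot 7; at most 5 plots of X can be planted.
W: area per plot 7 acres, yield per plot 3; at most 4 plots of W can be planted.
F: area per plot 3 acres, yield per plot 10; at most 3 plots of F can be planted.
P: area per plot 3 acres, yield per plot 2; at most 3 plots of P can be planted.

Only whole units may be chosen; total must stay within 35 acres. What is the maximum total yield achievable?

58

This is a bounded integer knapsack.
4×X and 3×F: area 33 ≤ 35, yield 4·7 + 3·10 = 58.
3×X, 3×F, and 2×P: area 33 ≤ 35, yield 3·7 + 3·10 + 2·2 = 55.
Best is 58.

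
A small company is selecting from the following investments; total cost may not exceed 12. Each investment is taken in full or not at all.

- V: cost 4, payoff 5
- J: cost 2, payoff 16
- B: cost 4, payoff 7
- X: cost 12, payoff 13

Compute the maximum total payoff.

28

This is a 0-1 knapsack instance.
V + J + B: cost 4 + 2 + 4 = 10 ≤ 12, payoff 5 + 16 + 7 = 28.
J + B: cost 2 + 4 = 6 ≤ 12, payoff 16 + 7 = 23.
Best is V, J, and B with total payoff 28.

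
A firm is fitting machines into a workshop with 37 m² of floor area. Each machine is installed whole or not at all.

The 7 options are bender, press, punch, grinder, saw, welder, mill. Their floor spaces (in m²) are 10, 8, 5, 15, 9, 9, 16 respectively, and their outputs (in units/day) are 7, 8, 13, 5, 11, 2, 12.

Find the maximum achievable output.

Allowing fractional choices, the relaxed optimum would be about 43.2, but machines are indivisible.
punch + saw + mill: floor space 5 + 9 + 16 = 30 ≤ 37, output 13 + 11 + 12 = 36.
bender + press + punch + saw: floor space 10 + 8 + 5 + 9 = 32 ≤ 37, output 7 + 8 + 13 + 11 = 39.
press + punch + grinder + saw: floor space 8 + 5 + 15 + 9 = 37 ≤ 37, output 8 + 13 + 5 + 11 = 37.
Best is bender, press, punch, and saw with total output 39.

39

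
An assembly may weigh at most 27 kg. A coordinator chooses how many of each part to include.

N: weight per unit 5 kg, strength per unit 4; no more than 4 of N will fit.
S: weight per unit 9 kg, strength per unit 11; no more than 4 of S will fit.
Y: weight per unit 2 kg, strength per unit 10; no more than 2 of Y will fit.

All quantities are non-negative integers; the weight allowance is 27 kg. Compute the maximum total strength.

46

This is a bounded integer knapsack.
Take 1×N, 2×S, and 2×Y: weight 27 ≤ 27, strength 1·4 + 2·11 + 2·10 = 46.
Y has the best ratio (10/2) and is taken to its limit of 2; remaining capacity is filled optimally with the others.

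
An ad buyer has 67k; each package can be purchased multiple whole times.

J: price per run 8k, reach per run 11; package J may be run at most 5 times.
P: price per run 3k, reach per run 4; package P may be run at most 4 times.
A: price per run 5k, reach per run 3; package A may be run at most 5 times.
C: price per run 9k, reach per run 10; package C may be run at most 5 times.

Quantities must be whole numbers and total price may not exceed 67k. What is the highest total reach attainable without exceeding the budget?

This is a bounded integer knapsack.
5×J, 3×P, and 2×C: price 67 ≤ 67, reach 5·11 + 3·4 + 2·10 = 87.
5×J and 3×C: price 67 ≤ 67, reach 5·11 + 3·10 = 85.
Best is 87.

87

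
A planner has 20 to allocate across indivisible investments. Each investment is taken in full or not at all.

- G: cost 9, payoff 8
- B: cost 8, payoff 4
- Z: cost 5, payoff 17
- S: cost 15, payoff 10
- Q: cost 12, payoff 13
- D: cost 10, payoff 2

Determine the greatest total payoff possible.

30

Z + S: cost 5 + 15 = 20 ≤ 20, payoff 17 + 10 = 27.
Z + Q: cost 5 + 12 = 17 ≤ 20, payoff 17 + 13 = 30.
G + Z: cost 9 + 5 = 14 ≤ 20, payoff 8 + 17 = 25.
Best is Z and Q with total payoff 30.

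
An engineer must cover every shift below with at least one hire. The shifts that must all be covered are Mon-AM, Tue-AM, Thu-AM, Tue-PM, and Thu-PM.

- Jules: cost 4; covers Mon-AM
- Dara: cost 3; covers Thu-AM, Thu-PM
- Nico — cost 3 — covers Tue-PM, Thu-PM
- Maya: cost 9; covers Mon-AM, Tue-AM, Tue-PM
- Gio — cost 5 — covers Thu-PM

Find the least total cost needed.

12

The greedy cost-per-new-shift heuristic would pick Dara, Nico, Jules, and Maya for 19, but a cheaper cover exists.
Choose Dara and Maya: together they cover Mon-AM, Tue-AM, Thu-AM, Tue-PM, Thu-PM — every shift.
Total cost: 3 + 9 = 12.
No cover costs less than 12.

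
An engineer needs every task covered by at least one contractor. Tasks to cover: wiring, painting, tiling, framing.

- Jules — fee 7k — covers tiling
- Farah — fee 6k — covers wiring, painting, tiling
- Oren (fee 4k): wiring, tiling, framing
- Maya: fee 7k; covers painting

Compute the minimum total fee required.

10

This is an integer covering problem.
Choose Farah and Oren: together they cover wiring, painting, tiling, framing — every task.
Total fee: 6 + 4 = 10.
No cover costs less than 10.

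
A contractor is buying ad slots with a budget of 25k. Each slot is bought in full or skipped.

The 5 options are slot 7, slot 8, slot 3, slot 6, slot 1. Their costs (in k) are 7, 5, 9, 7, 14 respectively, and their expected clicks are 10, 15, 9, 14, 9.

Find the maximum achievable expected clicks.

39

Allowing fractional choices, the relaxed optimum would be about 45.0, but ad slots are indivisible.
slot 7 + slot 8 + slot 3: cost 7 + 5 + 9 = 21 ≤ 25, expected clicks 10 + 15 + 9 = 34.
slot 7 + slot 8 + slot 6: cost 7 + 5 + 7 = 19 ≤ 25, expected clicks 10 + 15 + 14 = 39.
slot 8 + slot 3 + slot 6: cost 5 + 9 + 7 = 21 ≤ 25, expected clicks 15 + 9 + 14 = 38.
Best is slot 7, slot 8, and slot 6 with total expected clicks 39.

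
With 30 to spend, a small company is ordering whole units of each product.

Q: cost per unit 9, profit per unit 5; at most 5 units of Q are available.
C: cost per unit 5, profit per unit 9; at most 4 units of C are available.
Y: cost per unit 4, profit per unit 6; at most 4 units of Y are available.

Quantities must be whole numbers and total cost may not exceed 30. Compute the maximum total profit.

C has the best ratio (9/5); taking only C gives at most 4×9 = 36 (stopped by the supply cap of 4).
Mixing does better — 4×C and 2×Y: cost 28 ≤ 30, profit 4·9 + 2·6 = 48.

48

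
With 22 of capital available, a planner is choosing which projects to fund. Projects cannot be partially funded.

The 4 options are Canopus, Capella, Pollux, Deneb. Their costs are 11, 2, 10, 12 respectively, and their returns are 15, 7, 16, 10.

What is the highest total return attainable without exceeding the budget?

Allowing fractional choices, the relaxed optimum would be about 36.6, but projects are indivisible.
Pollux + Deneb: cost 10 + 12 = 22 ≤ 22, return 16 + 10 = 26.
Canopus + Pollux: cost 11 + 10 = 21 ≤ 22, return 15 + 16 = 31.
Best is Canopus and Pollux with total return 31.

31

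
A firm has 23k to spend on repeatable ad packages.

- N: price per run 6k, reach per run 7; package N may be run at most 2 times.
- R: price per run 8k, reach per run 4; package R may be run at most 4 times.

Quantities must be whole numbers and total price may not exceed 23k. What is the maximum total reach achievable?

18

This is a bounded integer knapsack.
N has the best ratio (7/6); taking only N gives at most 2×7 = 14 (stopped by the supply cap of 2).
Mixing does better — 2×N and 1×R: price 20 ≤ 23, reach 2·7 + 1·4 = 18.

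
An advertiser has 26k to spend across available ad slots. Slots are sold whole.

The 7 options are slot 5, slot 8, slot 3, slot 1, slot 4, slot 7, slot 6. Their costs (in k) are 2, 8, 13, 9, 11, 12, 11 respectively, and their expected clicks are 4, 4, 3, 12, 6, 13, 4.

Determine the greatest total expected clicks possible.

29

Take slot 5, slot 1, and slot 7: cost 2 + 9 + 12 = 23 ≤ 26, expected clicks 4 + 12 + 13 = 29.
No other feasible combination does better.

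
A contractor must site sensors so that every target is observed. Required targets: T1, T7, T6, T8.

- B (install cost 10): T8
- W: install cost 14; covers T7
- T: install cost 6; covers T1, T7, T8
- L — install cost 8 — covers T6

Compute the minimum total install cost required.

Choose T and L: together they cover T1, T7, T6, T8 — every target.
Total install cost: 6 + 8 = 14.

14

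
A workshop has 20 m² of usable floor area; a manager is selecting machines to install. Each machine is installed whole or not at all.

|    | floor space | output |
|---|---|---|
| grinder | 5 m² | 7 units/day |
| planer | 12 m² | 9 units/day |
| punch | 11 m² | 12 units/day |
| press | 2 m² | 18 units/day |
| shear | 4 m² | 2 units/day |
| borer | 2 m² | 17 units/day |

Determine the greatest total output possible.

punch + press + shear + borer: floor space 11 + 2 + 4 + 2 = 19 ≤ 20, output 12 + 18 + 2 + 17 = 49.
punch + press + borer: floor space 11 + 2 + 2 = 15 ≤ 20, output 12 + 18 + 17 = 47.
grinder + punch + press + borer: floor space 5 + 11 + 2 + 2 = 20 ≤ 20, output 7 + 12 + 18 + 17 = 54.
Best is grinder, punch, press, and borer with total output 54.

54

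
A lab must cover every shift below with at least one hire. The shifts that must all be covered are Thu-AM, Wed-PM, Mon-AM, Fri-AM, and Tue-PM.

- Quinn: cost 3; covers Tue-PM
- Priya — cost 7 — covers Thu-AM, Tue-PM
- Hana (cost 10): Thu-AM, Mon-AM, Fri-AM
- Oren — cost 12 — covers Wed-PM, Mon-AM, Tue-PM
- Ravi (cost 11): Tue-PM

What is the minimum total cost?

The greedy cost-per-new-shift heuristic would pick Quinn, Hana, and Oren for 25, but a cheaper cover exists.
Choose Hana and Oren: together they cover Thu-AM, Wed-PM, Mon-AM, Fri-AM, Tue-PM — every shift.
Total cost: 10 + 12 = 22.
No cover costs less than 22.

22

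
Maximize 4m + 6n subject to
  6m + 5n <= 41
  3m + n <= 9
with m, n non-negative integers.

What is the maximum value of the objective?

(m,n)=(0,8): 6·0+5·8=40≤41, 3·0+1·8=8≤9, objective 48.
(m,n)=(0,7): 6·0+5·7=35≤41, 3·0+1·7=7≤9, objective 42.
The best lattice point is (0,8), giving 48.

48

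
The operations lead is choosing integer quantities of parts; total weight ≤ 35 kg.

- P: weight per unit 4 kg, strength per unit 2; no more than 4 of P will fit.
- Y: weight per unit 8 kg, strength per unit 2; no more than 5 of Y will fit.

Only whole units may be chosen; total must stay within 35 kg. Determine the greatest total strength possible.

This is a bounded integer knapsack.
2×P and 3×Y: weight 32 ≤ 35, strength 2·2 + 3·2 = 10.
4×P and 2×Y: weight 32 ≤ 35, strength 4·2 + 2·2 = 12.
Best is 12.

12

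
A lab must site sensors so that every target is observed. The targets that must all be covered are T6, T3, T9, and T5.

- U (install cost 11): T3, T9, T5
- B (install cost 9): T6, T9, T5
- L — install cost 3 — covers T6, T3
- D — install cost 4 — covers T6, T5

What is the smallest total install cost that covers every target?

The greedy cost-per-new-target heuristic would pick L, D, and B for 16, but a cheaper cover exists.
Choose B and L: together they cover T6, T3, T9, T5 — every target.
Total install cost: 9 + 3 = 12.
No cover costs less than 12.

12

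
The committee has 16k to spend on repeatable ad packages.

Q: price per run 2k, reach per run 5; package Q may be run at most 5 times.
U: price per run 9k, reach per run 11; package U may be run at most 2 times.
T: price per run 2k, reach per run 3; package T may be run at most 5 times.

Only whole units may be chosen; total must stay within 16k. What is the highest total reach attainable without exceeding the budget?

This is a bounded integer knapsack.
4×Q and 4×T: price 16 ≤ 16, reach 4·5 + 4·3 = 32.
5×Q and 3×T: price 16 ≤ 16, reach 5·5 + 3·3 = 34.
Best is 34.

34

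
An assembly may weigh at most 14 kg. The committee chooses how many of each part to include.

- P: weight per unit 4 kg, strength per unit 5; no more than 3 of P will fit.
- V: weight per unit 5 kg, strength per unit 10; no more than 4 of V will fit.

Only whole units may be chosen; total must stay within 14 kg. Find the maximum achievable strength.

25

V has the best ratio (10/5); taking only V gives at most 2×10 = 20 (stopped by the weight limit).
Mixing does better — 1×P and 2×V: weight 14 ≤ 14, strength 1·5 + 2·10 = 25.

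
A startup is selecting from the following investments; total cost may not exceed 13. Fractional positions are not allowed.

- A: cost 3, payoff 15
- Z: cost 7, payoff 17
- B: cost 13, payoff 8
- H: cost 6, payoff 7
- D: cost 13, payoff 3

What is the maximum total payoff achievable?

Allowing fractional choices, the relaxed optimum would be about 35.5, but investments are indivisible.
Z + H: cost 7 + 6 = 13 ≤ 13, payoff 17 + 7 = 24.
A + Z: cost 3 + 7 = 10 ≤ 13, payoff 15 + 17 = 32.
A + H: cost 3 + 6 = 9 ≤ 13, payoff 15 + 7 = 22.
Best is A and Z with total payoff 32.

32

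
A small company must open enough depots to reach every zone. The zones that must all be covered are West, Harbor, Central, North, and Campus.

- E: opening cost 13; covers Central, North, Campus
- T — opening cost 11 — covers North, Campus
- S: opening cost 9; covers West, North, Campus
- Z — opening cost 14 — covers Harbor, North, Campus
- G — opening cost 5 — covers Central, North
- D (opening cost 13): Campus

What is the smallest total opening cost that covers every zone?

Choose S, Z, and G: together they cover West, Harbor, Central, North, Campus — every zone.
Total opening cost: 9 + 14 + 5 = 28.
No cover costs less than 28.

28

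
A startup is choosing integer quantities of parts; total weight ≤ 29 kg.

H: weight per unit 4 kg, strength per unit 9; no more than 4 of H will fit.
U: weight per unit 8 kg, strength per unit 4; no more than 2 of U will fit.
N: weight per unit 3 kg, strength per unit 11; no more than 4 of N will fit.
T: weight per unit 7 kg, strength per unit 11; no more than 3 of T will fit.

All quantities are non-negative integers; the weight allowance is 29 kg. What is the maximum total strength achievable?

This is a bounded integer knapsack.
N has the best ratio (11/3); taking only N gives at most 4×11 = 44 (stopped by the supply cap of 4).
Mixing does better — 4×H and 4×N: weight 28 ≤ 29, strength 4·9 + 4·11 = 80.

80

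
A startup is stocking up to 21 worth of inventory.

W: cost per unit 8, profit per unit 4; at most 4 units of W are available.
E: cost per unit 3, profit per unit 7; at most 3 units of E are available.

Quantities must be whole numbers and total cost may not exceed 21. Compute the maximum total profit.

25

E has the best ratio (7/3); taking only E gives at most 3×7 = 21 (stopped by the supply cap of 3).
Mixing does better — 1×W and 3×E: cost 17 ≤ 21, profit 1·4 + 3·7 = 25.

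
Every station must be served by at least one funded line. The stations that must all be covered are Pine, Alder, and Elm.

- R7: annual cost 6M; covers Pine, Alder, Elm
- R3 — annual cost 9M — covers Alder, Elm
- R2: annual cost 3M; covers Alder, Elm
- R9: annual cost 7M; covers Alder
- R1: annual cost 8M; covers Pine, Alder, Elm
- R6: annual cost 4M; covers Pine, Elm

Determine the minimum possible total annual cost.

R7 alone covers Pine, Alder, Elm — every station.
Total annual cost: 6.

6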